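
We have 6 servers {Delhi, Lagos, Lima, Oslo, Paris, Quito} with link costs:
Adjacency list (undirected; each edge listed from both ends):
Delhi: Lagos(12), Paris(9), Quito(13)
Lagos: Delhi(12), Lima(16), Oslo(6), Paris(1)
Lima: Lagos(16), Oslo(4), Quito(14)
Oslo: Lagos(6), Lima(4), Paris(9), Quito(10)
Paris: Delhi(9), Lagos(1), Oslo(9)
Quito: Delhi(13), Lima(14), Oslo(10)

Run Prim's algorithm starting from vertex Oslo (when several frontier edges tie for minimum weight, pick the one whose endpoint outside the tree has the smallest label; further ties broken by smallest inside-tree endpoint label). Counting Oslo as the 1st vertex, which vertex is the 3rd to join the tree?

Prim, starting at Oslo.
Step 1: cheapest edge leaving the tree is Lima–Oslo (4); add Lima.
Step 2: cheapest edge leaving the tree is Lagos–Oslo (6); add Lagos.
Step 3: cheapest edge leaving the tree is Lagos–Paris (1); add Paris.
Step 4: cheapest edge leaving the tree is Delhi–Paris (9); add Delhi.
Step 5: cheapest edge leaving the tree is Oslo–Quito (10); add Quito.
Vertex order: Oslo, Lima, Lagos, Paris, Delhi, Quito. The 3rd vertex is Lagos.

Lagos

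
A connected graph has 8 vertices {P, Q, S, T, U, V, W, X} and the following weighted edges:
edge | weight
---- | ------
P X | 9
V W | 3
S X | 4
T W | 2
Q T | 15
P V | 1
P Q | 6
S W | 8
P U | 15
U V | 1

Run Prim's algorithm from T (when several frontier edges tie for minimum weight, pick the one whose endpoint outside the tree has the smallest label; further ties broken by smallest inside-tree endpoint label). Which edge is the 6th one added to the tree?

Prim, starting at T.
Step 1: frontier [T W 2, Q T 15] → take T W (2); add W.
Step 2: frontier [Q T 15, V W 3, S W 8] → take V W (3); add V.
Step 3: frontier [Q T 15, P V 1, U V 1, S W 8] → take P V (1); add P.
Step 4: frontier [P Q 6, P X 9, P U 15, Q T 15, U V 1, S W 8] → take U V (1); add U.
Step 5: frontier [P Q 6, P X 9, Q T 15, S W 8] → take P Q (6); add Q.
Step 6: frontier [P X 9, S W 8] → take S W (8); add S.
Step 7: frontier [P X 9, S X 4] → take S X (4); add X.
The 6th edge added is S W.

S-W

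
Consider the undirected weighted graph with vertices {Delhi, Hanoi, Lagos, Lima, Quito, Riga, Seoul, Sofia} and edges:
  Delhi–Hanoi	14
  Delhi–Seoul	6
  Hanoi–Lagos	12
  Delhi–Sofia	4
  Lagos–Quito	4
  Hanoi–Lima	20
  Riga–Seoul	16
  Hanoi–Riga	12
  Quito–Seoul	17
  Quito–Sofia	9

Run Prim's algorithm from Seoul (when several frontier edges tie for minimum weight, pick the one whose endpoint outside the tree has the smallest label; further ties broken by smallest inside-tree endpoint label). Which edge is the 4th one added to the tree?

Lagos-Quito

Prim's algorithm from Seoul:
Step 1: cheapest edge leaving the tree is Delhi–Seoul (6); add Delhi.
Step 2: cheapest edge leaving the tree is Delhi–Sofia (4); add Sofia.
Step 3: cheapest edge leaving the tree is Quito–Sofia (9); add Quito.
Step 4: cheapest edge leaving the tree is Lagos–Quito (4); add Lagos.
Step 5: cheapest edge leaving the tree is Hanoi–Lagos (12); add Hanoi.
Step 6: cheapest edge leaving the tree is Hanoi–Riga (12); add Riga.
Step 7: cheapest edge leaving the tree is Hanoi–Lima (20); add Lima.
The 4th edge added is Lagos–Quito.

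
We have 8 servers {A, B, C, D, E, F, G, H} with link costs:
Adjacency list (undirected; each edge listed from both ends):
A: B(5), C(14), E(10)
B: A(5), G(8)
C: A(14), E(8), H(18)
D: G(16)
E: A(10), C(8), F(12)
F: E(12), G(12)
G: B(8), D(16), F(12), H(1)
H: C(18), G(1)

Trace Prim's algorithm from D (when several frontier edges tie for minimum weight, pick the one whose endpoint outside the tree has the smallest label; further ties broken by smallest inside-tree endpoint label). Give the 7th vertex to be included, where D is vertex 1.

C

Prim's algorithm from D:
Step 1: frontier [D—G 16] → take D—G (16); add G.
Step 2: frontier [G—H 1, B—G 8, F—G 12] → take G—H (1); add H.
Step 3: frontier [B—G 8, F—G 12, C—H 18] → take B—G (8); add B.
Step 4: frontier [A—B 5, F—G 12, C—H 18] → take A—B (5); add A.
Step 5: frontier [A—E 10, A—C 14, F—G 12, C—H 18] → take A—E (10); add E.
Step 6: frontier [A—C 14, C—E 8, E—F 12, F—G 12, C—H 18] → take C—E (8); add C.
Step 7: frontier [E—F 12, F—G 12] → take E—F (12); add F.
Vertex order: D, G, H, B, A, E, C, F. The 7th vertex is C.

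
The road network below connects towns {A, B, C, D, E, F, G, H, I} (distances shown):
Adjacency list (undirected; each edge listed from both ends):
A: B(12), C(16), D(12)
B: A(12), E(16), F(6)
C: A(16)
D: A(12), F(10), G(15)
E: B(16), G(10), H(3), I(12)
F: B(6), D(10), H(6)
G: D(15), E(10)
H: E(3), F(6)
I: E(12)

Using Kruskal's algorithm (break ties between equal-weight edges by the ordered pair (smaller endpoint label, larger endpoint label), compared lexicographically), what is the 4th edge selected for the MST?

Kruskal: consider edges lightest-first.
E—H (3): add — endpoints in different components.
B—F (6): add — endpoints in different components.
F—H (6): add — endpoints in different components.
D—F (10): add — endpoints in different components.
E—G (10): add — endpoints in different components.
A—B (12): add — endpoints in different components.
A—D (12): skip — A and D already connected.
E—I (12): add — endpoints in different components.
D—G (15): skip — D and G already connected.
A—C (16): add — endpoints in different components.
The 4th edge added is D—F.

D-F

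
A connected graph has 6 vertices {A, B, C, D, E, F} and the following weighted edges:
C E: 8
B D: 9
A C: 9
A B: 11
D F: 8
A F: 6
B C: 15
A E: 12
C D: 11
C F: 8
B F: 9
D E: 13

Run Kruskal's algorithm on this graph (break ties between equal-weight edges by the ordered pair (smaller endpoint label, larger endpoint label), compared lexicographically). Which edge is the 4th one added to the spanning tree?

Kruskal's algorithm — process edges by increasing weight (ties by edge label):
A F (6): add. Components now {A,F} {B} {C} {D} {E}
C E (8): add. Components now {A,F} {B} {C,E} {D}
C F (8): add. Components now {A,C,E,F} {B} {D}
D F (8): add. Components now {A,C,D,E,F} {B}
A C (9): skip — A and C already connected.
B D (9): add. Components now {A,B,C,D,E,F}
The 4th edge added is D F.

D-F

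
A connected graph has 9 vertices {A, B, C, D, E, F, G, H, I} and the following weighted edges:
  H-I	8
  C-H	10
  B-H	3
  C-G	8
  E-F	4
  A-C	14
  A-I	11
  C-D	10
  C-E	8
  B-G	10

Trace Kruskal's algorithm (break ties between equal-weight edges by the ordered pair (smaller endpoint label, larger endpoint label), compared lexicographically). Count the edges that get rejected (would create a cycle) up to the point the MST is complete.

Kruskal's algorithm — process edges by increasing weight (ties by edge label):
B-H (3): add — endpoints in different components.
E-F (4): add — endpoints in different components.
C-E (8): add — endpoints in different components.
C-G (8): add — endpoints in different components.
H-I (8): add — endpoints in different components.
B-G (10): add — endpoints in different components.
C-D (10): add — endpoints in different components.
C-H (10): skip — C and H already connected.
A-I (11): add — endpoints in different components.
Edges rejected before the tree was complete: 1.

1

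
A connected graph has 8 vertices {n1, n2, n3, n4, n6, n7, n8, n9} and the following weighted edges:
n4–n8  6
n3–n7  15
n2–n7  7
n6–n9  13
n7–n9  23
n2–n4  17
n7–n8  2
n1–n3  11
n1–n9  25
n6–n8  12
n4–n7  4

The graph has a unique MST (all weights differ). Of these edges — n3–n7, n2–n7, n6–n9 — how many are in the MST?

Sort edges by weight, then run Kruskal:
n7–n8 (2): add — endpoints in different components.
n4–n7 (4): add — endpoints in different components.
n4–n8 (6): skip — n8 and n4 already connected.
n2–n7 (7): add — endpoints in different components.
n1–n3 (11): add — endpoints in different components.
n6–n8 (12): add — endpoints in different components.
n6–n9 (13): add — endpoints in different components.
n3–n7 (15): add — endpoints in different components.
MST edge set: {n7–n8, n4–n7, n2–n7, n1–n3, n6–n8, n6–n9, n3–n7}.
Of the listed edges, {n3–n7, n2–n7, n6–n9} are in the MST → 3.

3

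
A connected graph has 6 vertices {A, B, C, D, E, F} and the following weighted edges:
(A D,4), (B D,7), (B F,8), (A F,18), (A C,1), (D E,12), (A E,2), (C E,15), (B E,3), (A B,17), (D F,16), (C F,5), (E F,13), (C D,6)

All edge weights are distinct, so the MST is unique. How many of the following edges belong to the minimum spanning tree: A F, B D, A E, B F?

1

Kruskal's algorithm — process edges by increasing weight (ties by edge label):
A C (1): add — endpoints in different components.
A E (2): add — endpoints in different components.
B E (3): add — endpoints in different components.
A D (4): add — endpoints in different components.
C F (5): add — endpoints in different components.
MST edge set: {A C, A E, B E, A D, C F}.
Of the listed edges, {A E} are in the MST → 1.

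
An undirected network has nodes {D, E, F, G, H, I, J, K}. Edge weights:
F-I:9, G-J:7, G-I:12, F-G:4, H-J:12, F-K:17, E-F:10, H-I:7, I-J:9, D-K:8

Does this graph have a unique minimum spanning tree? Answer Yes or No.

No

Sort edges by weight, then run Kruskal:
F-G (4): add — endpoints in different components.
G-J (7): add — endpoints in different components.
H-I (7): add — endpoints in different components.
D-K (8): add — endpoints in different components.
F-I (9): add — endpoints in different components.
I-J (9): skip — I and J already connected.
E-F (10): add — endpoints in different components.
G-I (12): skip — G and I already connected.
H-J (12): skip — H and J already connected.
F-K (17): add — endpoints in different components.
Non-tree edge I-J has weight 9, equal to the heaviest edge on its tree cycle — swapping gives another MST of the same weight. Not unique.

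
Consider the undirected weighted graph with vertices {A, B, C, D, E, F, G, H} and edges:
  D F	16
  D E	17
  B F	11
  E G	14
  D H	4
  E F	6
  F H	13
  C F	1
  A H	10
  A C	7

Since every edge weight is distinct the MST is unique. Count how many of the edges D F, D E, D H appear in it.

Kruskal: consider edges lightest-first.
C F (1): add — endpoints in different components.
D H (4): add — endpoints in different components.
E F (6): add — endpoints in different components.
A C (7): add — endpoints in different components.
A H (10): add — endpoints in different components.
B F (11): add — endpoints in different components.
F H (13): skip — F and H already connected.
E G (14): add — endpoints in different components.
MST edge set: {C F, D H, E F, A C, A H, B F, E G}.
Of the listed edges, {D H} are in the MST → 1.

1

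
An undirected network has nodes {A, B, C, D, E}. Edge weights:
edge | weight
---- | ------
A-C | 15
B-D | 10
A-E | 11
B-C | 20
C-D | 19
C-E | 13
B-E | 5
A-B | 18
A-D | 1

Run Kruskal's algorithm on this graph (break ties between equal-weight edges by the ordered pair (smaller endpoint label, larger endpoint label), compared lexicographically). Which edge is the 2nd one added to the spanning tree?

Sort edges by weight, then run Kruskal:
A-D (1): add — endpoints in different components.
B-E (5): add — endpoints in different components.
B-D (10): add — endpoints in different components.
A-E (11): skip — A and E already connected.
C-E (13): add — endpoints in different components.
The 2nd edge added is B-E.

B-E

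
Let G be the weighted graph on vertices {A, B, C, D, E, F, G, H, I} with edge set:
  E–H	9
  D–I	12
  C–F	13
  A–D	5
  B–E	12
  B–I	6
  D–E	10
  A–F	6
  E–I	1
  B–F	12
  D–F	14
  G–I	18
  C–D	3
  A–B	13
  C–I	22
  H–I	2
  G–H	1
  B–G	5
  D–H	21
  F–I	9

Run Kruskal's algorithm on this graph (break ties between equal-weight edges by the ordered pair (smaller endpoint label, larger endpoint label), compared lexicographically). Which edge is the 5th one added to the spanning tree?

Sort edges by weight, then run Kruskal:
E–I (1): add — endpoints in different components.
G–H (1): add — endpoints in different components.
H–I (2): add — endpoints in different components.
C–D (3): add — endpoints in different components.
A–D (5): add — endpoints in different components.
B–G (5): add — endpoints in different components.
A–F (6): add — endpoints in different components.
B–I (6): skip — B and I already connected.
E–H (9): skip — E and H already connected.
F–I (9): add — endpoints in different components.
The 5th edge added is A–D.

A-D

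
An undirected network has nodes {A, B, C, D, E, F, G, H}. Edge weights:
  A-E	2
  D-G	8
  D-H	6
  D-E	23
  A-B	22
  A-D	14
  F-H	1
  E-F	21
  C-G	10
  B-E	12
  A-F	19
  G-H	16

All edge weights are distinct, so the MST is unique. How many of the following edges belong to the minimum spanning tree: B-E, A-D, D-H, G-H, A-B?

Sort edges by weight, then run Kruskal:
F-H (1): add — endpoints in different components.
A-E (2): add — endpoints in different components.
D-H (6): add — endpoints in different components.
D-G (8): add — endpoints in different components.
C-G (10): add — endpoints in different components.
B-E (12): add — endpoints in different components.
A-D (14): add — endpoints in different components.
MST edge set: {F-H, A-E, D-H, D-G, C-G, B-E, A-D}.
Of the listed edges, {B-E, A-D, D-H} are in the MST → 3.

3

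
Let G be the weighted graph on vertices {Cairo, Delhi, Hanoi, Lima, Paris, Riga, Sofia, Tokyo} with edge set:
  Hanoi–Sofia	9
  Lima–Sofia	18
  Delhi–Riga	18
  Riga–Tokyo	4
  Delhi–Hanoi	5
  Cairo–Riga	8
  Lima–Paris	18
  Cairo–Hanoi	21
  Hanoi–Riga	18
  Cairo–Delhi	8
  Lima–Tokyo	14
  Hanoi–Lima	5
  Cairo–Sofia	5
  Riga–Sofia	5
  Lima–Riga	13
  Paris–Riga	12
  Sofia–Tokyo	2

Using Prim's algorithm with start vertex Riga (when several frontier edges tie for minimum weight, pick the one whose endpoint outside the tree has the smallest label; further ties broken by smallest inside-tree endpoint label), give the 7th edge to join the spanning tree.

Grow the tree from Riga using Prim:
Step 1: cheapest edge leaving the tree is Riga–Tokyo (4); add Tokyo.
Step 2: cheapest edge leaving the tree is Sofia–Tokyo (2); add Sofia.
Step 3: cheapest edge leaving the tree is Cairo–Sofia (5); add Cairo.
Step 4: cheapest edge leaving the tree is Cairo–Delhi (8); add Delhi.
Step 5: cheapest edge leaving the tree is Delhi–Hanoi (5); add Hanoi.
Step 6: cheapest edge leaving the tree is Hanoi–Lima (5); add Lima.
Step 7: cheapest edge leaving the tree is Paris–Riga (12); add Paris.
The 7th edge added is Paris–Riga.

Paris-Riga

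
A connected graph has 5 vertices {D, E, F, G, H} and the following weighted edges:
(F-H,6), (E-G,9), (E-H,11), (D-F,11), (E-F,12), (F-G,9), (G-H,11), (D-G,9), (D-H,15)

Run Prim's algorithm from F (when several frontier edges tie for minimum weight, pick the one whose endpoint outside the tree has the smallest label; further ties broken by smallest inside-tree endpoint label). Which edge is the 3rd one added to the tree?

Prim, starting at F.
Step 1: cheapest edge leaving the tree is F-H (6); add H.
Step 2: cheapest edge leaving the tree is F-G (9); add G.
Step 3: cheapest edge leaving the tree is D-G (9); add D.
Step 4: cheapest edge leaving the tree is E-G (9); add E.
The 3rd edge added is D-G.

D-G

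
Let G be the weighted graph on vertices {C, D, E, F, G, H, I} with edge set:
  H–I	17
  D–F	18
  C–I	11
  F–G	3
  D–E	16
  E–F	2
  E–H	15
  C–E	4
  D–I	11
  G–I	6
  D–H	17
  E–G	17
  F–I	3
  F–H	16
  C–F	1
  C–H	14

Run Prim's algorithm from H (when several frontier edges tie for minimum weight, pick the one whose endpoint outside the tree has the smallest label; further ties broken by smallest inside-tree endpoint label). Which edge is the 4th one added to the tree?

Prim, starting at H.
Step 1: cheapest edge leaving the tree is C–H (14); add C.
Step 2: cheapest edge leaving the tree is C–F (1); add F.
Step 3: cheapest edge leaving the tree is E–F (2); add E.
Step 4: cheapest edge leaving the tree is F–G (3); add G.
Step 5: cheapest edge leaving the tree is F–I (3); add I.
Step 6: cheapest edge leaving the tree is D–I (11); add D.
The 4th edge added is F–G.

F-G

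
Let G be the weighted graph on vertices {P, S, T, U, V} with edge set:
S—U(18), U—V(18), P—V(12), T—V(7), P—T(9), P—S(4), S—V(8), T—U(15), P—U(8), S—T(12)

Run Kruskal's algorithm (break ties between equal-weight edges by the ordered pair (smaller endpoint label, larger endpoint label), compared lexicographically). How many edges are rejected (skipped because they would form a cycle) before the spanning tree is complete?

Kruskal: consider edges lightest-first.
P—S (4): add — endpoints in different components.
T—V (7): add — endpoints in different components.
P—U (8): add — endpoints in different components.
S—V (8): add — endpoints in different components.
Edges rejected before the tree was complete: 0.

0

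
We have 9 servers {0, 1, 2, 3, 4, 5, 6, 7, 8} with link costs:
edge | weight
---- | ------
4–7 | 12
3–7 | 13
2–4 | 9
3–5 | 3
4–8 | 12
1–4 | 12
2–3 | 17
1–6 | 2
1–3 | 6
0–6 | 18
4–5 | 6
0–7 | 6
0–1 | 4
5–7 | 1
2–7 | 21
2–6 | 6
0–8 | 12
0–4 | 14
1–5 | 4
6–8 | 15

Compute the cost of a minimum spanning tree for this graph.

Kruskal: consider edges lightest-first.
5–7 (1): add — endpoints in different components.
1–6 (2): add — endpoints in different components.
3–5 (3): add — endpoints in different components.
0–1 (4): add — endpoints in different components.
1–5 (4): add — endpoints in different components.
0–7 (6): skip — 0 and 7 already connected.
1–3 (6): skip — 1 and 3 already connected.
2–6 (6): add — endpoints in different components.
4–5 (6): add — endpoints in different components.
2–4 (9): skip — 2 and 4 already connected.
0–8 (12): add — endpoints in different components.
MST edges: 5–7, 1–6, 3–5, 0–1, 1–5, 2–6, 4–5, 0–8; total weight 1+2+3+4+4+6+6+12 = 38.

38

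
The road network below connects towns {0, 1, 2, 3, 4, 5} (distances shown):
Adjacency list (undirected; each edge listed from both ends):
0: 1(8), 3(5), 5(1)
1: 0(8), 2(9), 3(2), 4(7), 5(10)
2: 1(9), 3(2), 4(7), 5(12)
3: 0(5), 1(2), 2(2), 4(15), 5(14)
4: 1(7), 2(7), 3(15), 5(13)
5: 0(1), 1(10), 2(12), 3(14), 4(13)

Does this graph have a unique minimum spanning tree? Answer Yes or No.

Kruskal's algorithm — process edges by increasing weight (ties by edge label):
0-5 (1): add — endpoints in different components.
1-3 (2): add — endpoints in different components.
2-3 (2): add — endpoints in different components.
0-3 (5): add — endpoints in different components.
1-4 (7): add — endpoints in different components.
Non-tree edge 2-4 has weight 7, equal to the heaviest edge on its tree cycle — swapping gives another MST of the same weight. Not unique.

No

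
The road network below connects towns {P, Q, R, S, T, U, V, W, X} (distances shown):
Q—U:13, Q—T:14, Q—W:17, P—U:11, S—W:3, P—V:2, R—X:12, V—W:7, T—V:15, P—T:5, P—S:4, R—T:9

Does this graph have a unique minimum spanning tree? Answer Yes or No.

Sort edges by weight, then run Kruskal:
P—V (2): add — endpoints in different components.
S—W (3): add — endpoints in different components.
P—S (4): add — endpoints in different components.
P—T (5): add — endpoints in different components.
V—W (7): skip — W and V already connected.
R—T (9): add — endpoints in different components.
P—U (11): add — endpoints in different components.
R—X (12): add — endpoints in different components.
Q—U (13): add — endpoints in different components.
Every non-tree edge has weight strictly greater than the heaviest edge on the tree path between its endpoints, so the MST is unique.

Yes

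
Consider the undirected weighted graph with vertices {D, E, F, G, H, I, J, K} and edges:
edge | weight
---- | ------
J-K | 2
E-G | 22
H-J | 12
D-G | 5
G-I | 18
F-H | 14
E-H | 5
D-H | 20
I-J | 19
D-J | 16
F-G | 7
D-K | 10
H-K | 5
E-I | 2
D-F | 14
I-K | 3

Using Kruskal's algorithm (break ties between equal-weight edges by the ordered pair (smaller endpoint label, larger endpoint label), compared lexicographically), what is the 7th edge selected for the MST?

Kruskal's algorithm — process edges by increasing weight (ties by edge label):
E-I (2): add — endpoints in different components.
J-K (2): add — endpoints in different components.
I-K (3): add — endpoints in different components.
D-G (5): add — endpoints in different components.
E-H (5): add — endpoints in different components.
H-K (5): skip — H and K already connected.
F-G (7): add — endpoints in different components.
D-K (10): add — endpoints in different components.
The 7th edge added is D-K.

D-K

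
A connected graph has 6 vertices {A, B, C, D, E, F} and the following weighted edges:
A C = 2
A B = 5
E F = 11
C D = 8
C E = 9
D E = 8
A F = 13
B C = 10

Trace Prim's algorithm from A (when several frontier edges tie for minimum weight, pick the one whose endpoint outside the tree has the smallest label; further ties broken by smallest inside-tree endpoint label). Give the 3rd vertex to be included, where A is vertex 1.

B

Prim's algorithm from A:
Step 1: frontier [A C 2, A B 5, A F 13] → take A C (2); add C.
Step 2: frontier [A B 5, A F 13, C D 8, C E 9, B C 10] → take A B (5); add B.
Step 3: frontier [A F 13, C D 8, C E 9] → take C D (8); add D.
Step 4: frontier [A F 13, C E 9, D E 8] → take D E (8); add E.
Step 5: frontier [A F 13, E F 11] → take E F (11); add F.
Vertex order: A, C, B, D, E, F. The 3rd vertex is B.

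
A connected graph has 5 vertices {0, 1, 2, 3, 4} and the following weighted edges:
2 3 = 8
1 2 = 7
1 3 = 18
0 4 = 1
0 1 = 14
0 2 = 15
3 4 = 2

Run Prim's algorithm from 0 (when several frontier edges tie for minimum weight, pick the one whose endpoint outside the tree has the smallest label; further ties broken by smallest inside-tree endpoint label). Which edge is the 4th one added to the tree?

1-2

Prim, starting at 0.
Step 1: frontier [0 4 1, 0 1 14, 0 2 15] → take 0 4 (1); add 4.
Step 2: frontier [0 1 14, 0 2 15, 3 4 2] → take 3 4 (2); add 3.
Step 3: frontier [0 1 14, 0 2 15, 2 3 8, 1 3 18] → take 2 3 (8); add 2.
Step 4: frontier [0 1 14, 1 2 7, 1 3 18] → take 1 2 (7); add 1.
The 4th edge added is 1 2.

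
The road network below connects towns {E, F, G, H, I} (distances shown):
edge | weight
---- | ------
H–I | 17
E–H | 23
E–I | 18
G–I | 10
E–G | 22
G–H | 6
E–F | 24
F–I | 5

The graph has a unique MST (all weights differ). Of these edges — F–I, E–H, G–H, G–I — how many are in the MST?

Sort edges by weight, then run Kruskal:
F–I (5): add. Components now {E} {F,I} {G} {H}
G–H (6): add. Components now {E} {F,I} {G,H}
G–I (10): add. Components now {E} {F,G,H,I}
H–I (17): skip — H and I already connected.
E–I (18): add. Components now {E,F,G,H,I}
MST edge set: {F–I, G–H, G–I, E–I}.
Of the listed edges, {F–I, G–H, G–I} are in the MST → 3.

3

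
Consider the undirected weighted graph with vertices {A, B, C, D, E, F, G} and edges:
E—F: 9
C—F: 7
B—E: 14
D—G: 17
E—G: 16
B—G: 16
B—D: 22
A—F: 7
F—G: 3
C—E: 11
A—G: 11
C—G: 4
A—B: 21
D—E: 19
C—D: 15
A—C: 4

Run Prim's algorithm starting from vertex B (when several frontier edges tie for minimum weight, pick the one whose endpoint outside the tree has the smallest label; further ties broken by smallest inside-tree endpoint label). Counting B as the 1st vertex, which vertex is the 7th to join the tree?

D

Prim's algorithm from B:
Step 1: cheapest edge leaving the tree is B—E (14); add E.
Step 2: cheapest edge leaving the tree is E—F (9); add F.
Step 3: cheapest edge leaving the tree is F—G (3); add G.
Step 4: cheapest edge leaving the tree is C—G (4); add C.
Step 5: cheapest edge leaving the tree is A—C (4); add A.
Step 6: cheapest edge leaving the tree is C—D (15); add D.
Vertex order: B, E, F, G, C, A, D. The 7th vertex is D.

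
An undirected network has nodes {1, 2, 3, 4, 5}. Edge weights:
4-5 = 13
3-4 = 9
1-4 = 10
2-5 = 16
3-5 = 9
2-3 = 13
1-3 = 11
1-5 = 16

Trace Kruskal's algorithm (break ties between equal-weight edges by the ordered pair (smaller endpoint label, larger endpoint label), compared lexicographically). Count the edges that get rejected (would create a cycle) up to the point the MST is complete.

Sort edges by weight, then run Kruskal:
3-4 (9): add — endpoints in different components.
3-5 (9): add — endpoints in different components.
1-4 (10): add — endpoints in different components.
1-3 (11): skip — 1 and 3 already connected.
2-3 (13): add — endpoints in different components.
Edges rejected before the tree was complete: 1.

1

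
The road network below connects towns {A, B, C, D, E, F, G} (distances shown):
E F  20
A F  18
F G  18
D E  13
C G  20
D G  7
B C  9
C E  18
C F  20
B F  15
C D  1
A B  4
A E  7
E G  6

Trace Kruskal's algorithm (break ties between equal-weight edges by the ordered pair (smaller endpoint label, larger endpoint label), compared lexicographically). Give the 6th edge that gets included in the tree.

Kruskal's algorithm — process edges by increasing weight (ties by edge label):
C D (1): add. Components now {A} {B} {C,D} {E} {F} {G}
A B (4): add. Components now {A,B} {C,D} {E} {F} {G}
E G (6): add. Components now {A,B} {C,D} {E,G} {F}
A E (7): add. Components now {A,B,E,G} {C,D} {F}
D G (7): add. Components now {A,B,C,D,E,G} {F}
B C (9): skip — B and C already connected.
D E (13): skip — D and E already connected.
B F (15): add. Components now {A,B,C,D,E,F,G}
The 6th edge added is B F.

B-F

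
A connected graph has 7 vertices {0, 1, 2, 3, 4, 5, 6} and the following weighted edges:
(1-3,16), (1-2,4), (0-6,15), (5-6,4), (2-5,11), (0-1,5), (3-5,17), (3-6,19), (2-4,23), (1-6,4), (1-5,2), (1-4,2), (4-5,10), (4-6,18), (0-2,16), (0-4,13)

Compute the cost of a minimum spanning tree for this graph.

33

Grow the tree from 3 using Prim:
Step 1: cheapest edge leaving the tree is 1-3 (16); add 1.
Step 2: cheapest edge leaving the tree is 1-4 (2); add 4.
Step 3: cheapest edge leaving the tree is 1-5 (2); add 5.
Step 4: cheapest edge leaving the tree is 1-2 (4); add 2.
Step 5: cheapest edge leaving the tree is 1-6 (4); add 6.
Step 6: cheapest edge leaving the tree is 0-1 (5); add 0.
MST edges: 1-3, 1-4, 1-5, 1-2, 1-6, 0-1; total weight 16+2+2+4+4+5 = 33.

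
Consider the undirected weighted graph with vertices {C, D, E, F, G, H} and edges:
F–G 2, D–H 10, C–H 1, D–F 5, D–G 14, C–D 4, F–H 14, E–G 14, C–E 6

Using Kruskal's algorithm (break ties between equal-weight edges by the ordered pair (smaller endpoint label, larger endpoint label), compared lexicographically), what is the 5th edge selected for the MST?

Sort edges by weight, then run Kruskal:
C–H (1): add — endpoints in different components.
F–G (2): add — endpoints in different components.
C–D (4): add — endpoints in different components.
D–F (5): add — endpoints in different components.
C–E (6): add — endpoints in different components.
The 5th edge added is C–E.

C-E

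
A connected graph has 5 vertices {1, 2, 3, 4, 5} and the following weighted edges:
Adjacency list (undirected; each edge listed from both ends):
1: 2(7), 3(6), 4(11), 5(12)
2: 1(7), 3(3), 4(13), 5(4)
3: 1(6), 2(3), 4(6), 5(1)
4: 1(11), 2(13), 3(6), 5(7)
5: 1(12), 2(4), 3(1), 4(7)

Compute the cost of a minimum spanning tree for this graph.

16

Kruskal's algorithm — process edges by increasing weight (ties by edge label):
3-5 (1): add. Components now {1} {2} {3,5} {4}
2-3 (3): add. Components now {1} {2,3,5} {4}
2-5 (4): skip — 2 and 5 already connected.
1-3 (6): add. Components now {1,2,3,5} {4}
3-4 (6): add. Components now {1,2,3,4,5}
MST edges: 3-5, 2-3, 1-3, 3-4; total weight 1+3+6+6 = 16.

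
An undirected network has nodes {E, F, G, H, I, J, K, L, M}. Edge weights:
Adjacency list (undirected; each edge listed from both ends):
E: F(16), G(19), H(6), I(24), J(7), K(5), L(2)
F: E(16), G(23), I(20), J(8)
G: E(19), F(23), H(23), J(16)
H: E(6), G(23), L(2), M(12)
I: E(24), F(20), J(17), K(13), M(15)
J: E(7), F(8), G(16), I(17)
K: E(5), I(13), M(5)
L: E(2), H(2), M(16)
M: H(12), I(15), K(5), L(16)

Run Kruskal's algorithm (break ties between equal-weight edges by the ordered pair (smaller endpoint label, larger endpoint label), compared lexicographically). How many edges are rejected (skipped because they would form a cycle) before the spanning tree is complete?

Kruskal: consider edges lightest-first.
E-L (2): add — endpoints in different components.
H-L (2): add — endpoints in different components.
E-K (5): add — endpoints in different components.
K-M (5): add — endpoints in different components.
E-H (6): skip — E and H already connected.
E-J (7): add — endpoints in different components.
F-J (8): add — endpoints in different components.
H-M (12): skip — H and M already connected.
I-K (13): add — endpoints in different components.
I-M (15): skip — I and M already connected.
E-F (16): skip — E and F already connected.
G-J (16): add — endpoints in different components.
Edges rejected before the tree was complete: 4.

4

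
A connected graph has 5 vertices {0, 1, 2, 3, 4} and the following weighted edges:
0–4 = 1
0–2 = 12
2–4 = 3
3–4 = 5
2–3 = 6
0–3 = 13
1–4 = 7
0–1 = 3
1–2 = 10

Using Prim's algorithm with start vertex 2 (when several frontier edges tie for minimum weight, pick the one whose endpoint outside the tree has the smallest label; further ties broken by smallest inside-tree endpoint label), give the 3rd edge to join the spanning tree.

Prim, starting at 2.
Step 1: frontier [2–4 3, 2–3 6, 1–2 10, 0–2 12] → take 2–4 (3); add 4.
Step 2: frontier [2–3 6, 1–2 10, 0–2 12, 0–4 1, 3–4 5, 1–4 7] → take 0–4 (1); add 0.
Step 3: frontier [0–1 3, 0–3 13, 2–3 6, 1–2 10, 3–4 5, 1–4 7] → take 0–1 (3); add 1.
Step 4: frontier [0–3 13, 2–3 6, 3–4 5] → take 3–4 (5); add 3.
The 3rd edge added is 0–1.

0-1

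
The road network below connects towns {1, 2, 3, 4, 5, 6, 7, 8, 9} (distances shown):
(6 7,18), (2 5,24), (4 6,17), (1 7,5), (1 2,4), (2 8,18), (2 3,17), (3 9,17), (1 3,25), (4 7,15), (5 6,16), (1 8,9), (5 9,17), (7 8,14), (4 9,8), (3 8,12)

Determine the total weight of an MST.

86

Prim's algorithm from 5:
Step 1: cheapest edge leaving the tree is 5 6 (16); add 6.
Step 2: cheapest edge leaving the tree is 4 6 (17); add 4.
Step 3: cheapest edge leaving the tree is 4 9 (8); add 9.
Step 4: cheapest edge leaving the tree is 4 7 (15); add 7.
Step 5: cheapest edge leaving the tree is 1 7 (5); add 1.
Step 6: cheapest edge leaving the tree is 1 2 (4); add 2.
Step 7: cheapest edge leaving the tree is 1 8 (9); add 8.
Step 8: cheapest edge leaving the tree is 3 8 (12); add 3.
MST edges: 5 6, 4 6, 4 9, 4 7, 1 7, 1 2, 1 8, 3 8; total weight 16+17+8+15+5+4+9+12 = 86.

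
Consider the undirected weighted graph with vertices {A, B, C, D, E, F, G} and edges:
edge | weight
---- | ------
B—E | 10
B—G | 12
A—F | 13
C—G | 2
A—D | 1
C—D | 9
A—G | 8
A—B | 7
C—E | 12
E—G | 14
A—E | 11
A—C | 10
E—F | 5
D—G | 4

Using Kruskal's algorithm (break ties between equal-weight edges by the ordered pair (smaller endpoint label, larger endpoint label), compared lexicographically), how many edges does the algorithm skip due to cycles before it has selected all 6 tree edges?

Sort edges by weight, then run Kruskal:
A—D (1): add. Components now {A,D} {B} {C} {E} {F} {G}
C—G (2): add. Components now {A,D} {B} {C,G} {E} {F}
D—G (4): add. Components now {A,C,D,G} {B} {E} {F}
E—F (5): add. Components now {A,C,D,G} {B} {E,F}
A—B (7): add. Components now {A,B,C,D,G} {E,F}
A—G (8): skip — A and G already connected.
C—D (9): skip — C and D already connected.
A—C (10): skip — A and C already connected.
B—E (10): add. Components now {A,B,C,D,E,F,G}
Edges rejected before the tree was complete: 3.

3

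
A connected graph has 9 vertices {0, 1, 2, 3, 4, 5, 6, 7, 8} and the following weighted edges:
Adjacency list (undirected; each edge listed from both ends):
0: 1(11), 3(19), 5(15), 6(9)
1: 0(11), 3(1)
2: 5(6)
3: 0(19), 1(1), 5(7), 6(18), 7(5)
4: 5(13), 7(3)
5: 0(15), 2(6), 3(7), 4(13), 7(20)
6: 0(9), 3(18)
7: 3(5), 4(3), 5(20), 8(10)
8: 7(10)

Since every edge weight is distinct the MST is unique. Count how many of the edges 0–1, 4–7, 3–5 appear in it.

3

Kruskal's algorithm — process edges by increasing weight (ties by edge label):
1–3 (1): add — endpoints in different components.
4–7 (3): add — endpoints in different components.
3–7 (5): add — endpoints in different components.
2–5 (6): add — endpoints in different components.
3–5 (7): add — endpoints in different components.
0–6 (9): add — endpoints in different components.
7–8 (10): add — endpoints in different components.
0–1 (11): add — endpoints in different components.
MST edge set: {1–3, 4–7, 3–7, 2–5, 3–5, 0–6, 7–8, 0–1}.
Of the listed edges, {0–1, 4–7, 3–5} are in the MST → 3.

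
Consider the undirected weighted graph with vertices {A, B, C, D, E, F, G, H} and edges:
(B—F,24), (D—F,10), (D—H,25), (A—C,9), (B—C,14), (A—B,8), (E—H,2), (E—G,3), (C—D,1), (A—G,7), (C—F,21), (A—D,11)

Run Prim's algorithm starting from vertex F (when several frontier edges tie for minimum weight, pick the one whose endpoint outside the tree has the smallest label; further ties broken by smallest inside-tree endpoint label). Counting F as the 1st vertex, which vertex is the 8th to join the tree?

B

Prim's algorithm from F:
Step 1: frontier [D—F 10, C—F 21, B—F 24] → take D—F (10); add D.
Step 2: frontier [C—D 1, A—D 11, D—H 25, C—F 21, B—F 24] → take C—D (1); add C.
Step 3: frontier [A—C 9, B—C 14, A—D 11, D—H 25, B—F 24] → take A—C (9); add A.
Step 4: frontier [A—G 7, A—B 8, B—C 14, D—H 25, B—F 24] → take A—G (7); add G.
Step 5: frontier [A—B 8, B—C 14, D—H 25, B—F 24, E—G 3] → take E—G (3); add E.
Step 6: frontier [A—B 8, B—C 14, D—H 25, E—H 2, B—F 24] → take E—H (2); add H.
Step 7: frontier [A—B 8, B—C 14, B—F 24] → take A—B (8); add B.
Vertex order: F, D, C, A, G, E, H, B. The 8th vertex is B.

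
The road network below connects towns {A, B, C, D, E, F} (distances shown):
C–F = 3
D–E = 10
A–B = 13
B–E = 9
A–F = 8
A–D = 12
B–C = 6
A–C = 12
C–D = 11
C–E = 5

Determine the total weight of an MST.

Grow the tree from B using Prim:
Step 1: cheapest edge leaving the tree is B–C (6); add C.
Step 2: cheapest edge leaving the tree is C–F (3); add F.
Step 3: cheapest edge leaving the tree is C–E (5); add E.
Step 4: cheapest edge leaving the tree is A–F (8); add A.
Step 5: cheapest edge leaving the tree is D–E (10); add D.
MST edges: B–C, C–F, C–E, A–F, D–E; total weight 6+3+5+8+10 = 32.

32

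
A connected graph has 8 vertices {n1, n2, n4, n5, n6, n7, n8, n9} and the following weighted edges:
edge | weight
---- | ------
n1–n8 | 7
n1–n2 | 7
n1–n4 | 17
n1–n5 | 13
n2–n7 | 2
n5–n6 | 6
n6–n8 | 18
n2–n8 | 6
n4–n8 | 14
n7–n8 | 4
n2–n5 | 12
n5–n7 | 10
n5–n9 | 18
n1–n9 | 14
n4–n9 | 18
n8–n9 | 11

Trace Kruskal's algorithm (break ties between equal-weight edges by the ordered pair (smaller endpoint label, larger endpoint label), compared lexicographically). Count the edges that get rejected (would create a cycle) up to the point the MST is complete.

Kruskal: consider edges lightest-first.
n2–n7 (2): add — endpoints in different components.
n7–n8 (4): add — endpoints in different components.
n2–n8 (6): skip — n8 and n2 already connected.
n5–n6 (6): add — endpoints in different components.
n1–n2 (7): add — endpoints in different components.
n1–n8 (7): skip — n8 and n1 already connected.
n5–n7 (10): add — endpoints in different components.
n8–n9 (11): add — endpoints in different components.
n2–n5 (12): skip — n5 and n2 already connected.
n1–n5 (13): skip — n5 and n1 already connected.
n1–n9 (14): skip — n9 and n1 already connected.
n4–n8 (14): add — endpoints in different components.
Edges rejected before the tree was complete: 5.

5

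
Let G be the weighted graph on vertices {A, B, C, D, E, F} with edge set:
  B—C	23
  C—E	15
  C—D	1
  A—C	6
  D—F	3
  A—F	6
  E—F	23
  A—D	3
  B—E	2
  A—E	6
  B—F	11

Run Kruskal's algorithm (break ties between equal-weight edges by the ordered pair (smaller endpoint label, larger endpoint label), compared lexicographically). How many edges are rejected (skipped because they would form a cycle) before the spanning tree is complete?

1

Sort edges by weight, then run Kruskal:
C—D (1): add. Components now {A} {B} {C,D} {E} {F}
B—E (2): add. Components now {A} {B,E} {C,D} {F}
A—D (3): add. Components now {A,C,D} {B,E} {F}
D—F (3): add. Components now {A,C,D,F} {B,E}
A—C (6): skip — A and C already connected.
A—E (6): add. Components now {A,B,C,D,E,F}
Edges rejected before the tree was complete: 1.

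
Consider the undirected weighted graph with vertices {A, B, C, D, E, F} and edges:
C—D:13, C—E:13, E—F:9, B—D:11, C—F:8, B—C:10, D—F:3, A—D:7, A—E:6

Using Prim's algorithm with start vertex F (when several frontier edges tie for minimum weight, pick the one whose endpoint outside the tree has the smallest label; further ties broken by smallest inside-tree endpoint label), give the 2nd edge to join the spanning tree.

A-D

Grow the tree from F using Prim:
Step 1: frontier [D—F 3, C—F 8, E—F 9] → take D—F (3); add D.
Step 2: frontier [A—D 7, B—D 11, C—D 13, C—F 8, E—F 9] → take A—D (7); add A.
Step 3: frontier [A—E 6, B—D 11, C—D 13, C—F 8, E—F 9] → take A—E (6); add E.
Step 4: frontier [B—D 11, C—D 13, C—E 13, C—F 8] → take C—F (8); add C.
Step 5: frontier [B—C 10, B—D 11] → take B—C (10); add B.
The 2nd edge added is A—D.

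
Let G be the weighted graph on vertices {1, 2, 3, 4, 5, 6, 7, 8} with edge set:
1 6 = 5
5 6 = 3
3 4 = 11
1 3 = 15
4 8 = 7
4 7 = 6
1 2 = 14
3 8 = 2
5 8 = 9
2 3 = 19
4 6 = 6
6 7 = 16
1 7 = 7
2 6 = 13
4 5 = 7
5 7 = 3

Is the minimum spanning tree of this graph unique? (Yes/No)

No

Sort edges by weight, then run Kruskal:
3 8 (2): add — endpoints in different components.
5 6 (3): add — endpoints in different components.
5 7 (3): add — endpoints in different components.
1 6 (5): add — endpoints in different components.
4 6 (6): add — endpoints in different components.
4 7 (6): skip — 4 and 7 already connected.
1 7 (7): skip — 1 and 7 already connected.
4 5 (7): skip — 4 and 5 already connected.
4 8 (7): add — endpoints in different components.
5 8 (9): skip — 5 and 8 already connected.
3 4 (11): skip — 3 and 4 already connected.
2 6 (13): add — endpoints in different components.
Non-tree edge 4 7 has weight 6, equal to the heaviest edge on its tree cycle — swapping gives another MST of the same weight. Not unique.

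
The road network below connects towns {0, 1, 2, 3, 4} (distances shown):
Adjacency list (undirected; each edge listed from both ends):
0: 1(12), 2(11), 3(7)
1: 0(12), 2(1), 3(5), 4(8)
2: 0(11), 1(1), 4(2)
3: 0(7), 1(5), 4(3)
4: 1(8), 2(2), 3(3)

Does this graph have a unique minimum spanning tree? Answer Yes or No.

Kruskal: consider edges lightest-first.
1–2 (1): add. Components now {0} {1,2} {3} {4}
2–4 (2): add. Components now {0} {1,2,4} {3}
3–4 (3): add. Components now {0} {1,2,3,4}
1–3 (5): skip — 1 and 3 already connected.
0–3 (7): add. Components now {0,1,2,3,4}
Every non-tree edge has weight strictly greater than the heaviest edge on the tree path between its endpoints, so the MST is unique.

Yes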